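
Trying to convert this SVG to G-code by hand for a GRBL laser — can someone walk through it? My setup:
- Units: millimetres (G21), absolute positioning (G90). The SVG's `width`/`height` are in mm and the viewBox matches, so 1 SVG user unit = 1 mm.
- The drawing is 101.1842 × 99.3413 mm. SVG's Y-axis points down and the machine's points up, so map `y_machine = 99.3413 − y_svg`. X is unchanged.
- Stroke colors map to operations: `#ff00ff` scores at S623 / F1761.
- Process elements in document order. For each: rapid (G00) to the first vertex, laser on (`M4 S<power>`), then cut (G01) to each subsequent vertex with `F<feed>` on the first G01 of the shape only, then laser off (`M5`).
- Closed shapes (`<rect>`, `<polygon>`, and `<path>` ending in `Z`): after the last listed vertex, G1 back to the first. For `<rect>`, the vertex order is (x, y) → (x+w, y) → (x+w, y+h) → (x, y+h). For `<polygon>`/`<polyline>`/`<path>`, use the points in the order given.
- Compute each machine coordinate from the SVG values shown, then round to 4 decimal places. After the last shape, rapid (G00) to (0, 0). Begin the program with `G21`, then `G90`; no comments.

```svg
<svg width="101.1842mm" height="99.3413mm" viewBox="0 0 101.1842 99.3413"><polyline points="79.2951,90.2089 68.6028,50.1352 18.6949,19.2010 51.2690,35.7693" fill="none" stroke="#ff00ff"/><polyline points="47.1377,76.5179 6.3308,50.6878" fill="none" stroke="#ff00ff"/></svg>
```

1 u = 1 mm; y_m = 99.3413 − y.

[1] `<polyline>` open polyline, #ff00ff→score S623 F1761: (79.2951,9.1324) → (68.6028,49.2061) → (18.6949,80.1403) → (51.2690,63.5720)

[2] `<polyline>` line segment, #ff00ff→score S623 F1761: (47.1377,22.8234) → (6.3308,48.6535)

G21
G90
G00 X79.2951 Y9.1324
M4 S623
G01 X68.6028 Y49.2061 F1761
G01 X18.6949 Y80.1403
G01 X51.2690 Y63.5720
M5
G00 X47.1377 Y22.8234
M4 S623
G01 X6.3308 Y48.6535 F1761
M5
G00 X0.0000 Y0.0000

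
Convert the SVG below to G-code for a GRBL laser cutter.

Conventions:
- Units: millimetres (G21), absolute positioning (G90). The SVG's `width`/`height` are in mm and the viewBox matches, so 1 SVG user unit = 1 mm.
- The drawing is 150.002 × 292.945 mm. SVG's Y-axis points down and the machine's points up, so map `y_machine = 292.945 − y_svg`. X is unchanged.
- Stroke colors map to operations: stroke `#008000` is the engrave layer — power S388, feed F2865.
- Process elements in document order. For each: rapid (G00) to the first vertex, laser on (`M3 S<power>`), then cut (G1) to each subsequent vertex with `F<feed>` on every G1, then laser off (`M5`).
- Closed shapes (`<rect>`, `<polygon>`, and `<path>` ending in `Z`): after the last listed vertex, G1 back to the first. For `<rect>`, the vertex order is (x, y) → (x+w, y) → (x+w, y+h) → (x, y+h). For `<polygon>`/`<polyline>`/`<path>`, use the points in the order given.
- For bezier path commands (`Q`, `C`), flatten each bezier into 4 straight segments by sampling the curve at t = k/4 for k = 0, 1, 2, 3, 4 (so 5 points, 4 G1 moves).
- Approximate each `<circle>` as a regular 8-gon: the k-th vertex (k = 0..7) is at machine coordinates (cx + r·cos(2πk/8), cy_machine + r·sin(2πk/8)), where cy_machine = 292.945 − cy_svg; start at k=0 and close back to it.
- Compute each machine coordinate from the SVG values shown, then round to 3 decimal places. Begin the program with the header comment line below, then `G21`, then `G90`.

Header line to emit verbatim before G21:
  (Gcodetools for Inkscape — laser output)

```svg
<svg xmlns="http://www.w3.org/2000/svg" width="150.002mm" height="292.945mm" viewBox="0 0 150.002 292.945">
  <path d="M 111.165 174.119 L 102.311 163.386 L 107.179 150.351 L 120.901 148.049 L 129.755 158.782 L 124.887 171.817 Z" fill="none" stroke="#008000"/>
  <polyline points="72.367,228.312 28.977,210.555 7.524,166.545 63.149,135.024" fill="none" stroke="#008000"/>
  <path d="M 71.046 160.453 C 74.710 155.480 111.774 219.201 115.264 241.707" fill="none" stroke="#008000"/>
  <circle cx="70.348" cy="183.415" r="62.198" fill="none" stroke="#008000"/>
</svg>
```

(Gcodetools for Inkscape — laser output)
G21
G90
G00 X111.165 Y118.826
M3 S388
G1 X102.311 Y129.559 F2865
G1 X107.179 Y142.594 F2865
G1 X120.901 Y144.896 F2865
G1 X129.755 Y134.163 F2865
G1 X124.887 Y121.128 F2865
G1 X111.165 Y118.826 F2865
M5
G00 X72.367 Y64.633
M3 S388
G1 X28.977 Y82.390 F2865
G1 X7.524 Y126.400 F2865
G1 X63.149 Y157.921 F2865
M5
G00 X71.046 Y132.492
M3 S388
G1 X79.010 Y125.059 F2865
G1 X93.220 Y102.170 F2865
G1 X107.398 Y74.128 F2865
G1 X115.264 Y51.238 F2865
M5
G00 X132.546 Y109.530
M3 S388
G1 X114.329 Y153.511 F2865
G1 X70.348 Y171.728 F2865
G1 X26.367 Y153.511 F2865
G1 X8.150 Y109.530 F2865
G1 X26.367 Y65.549 F2865
G1 X70.348 Y47.332 F2865
G1 X114.329 Y65.549 F2865
G1 X132.546 Y109.530 F2865
M5

1 u = 1 mm; y_m = 292.945 − y.

[1] `<path>` regular polygon, #008000→engrave S388 F2865: (111.165,118.826) → (102.311,129.559) → (107.179,142.594) → (120.901,144.896) → (129.755,134.163) → (124.887,121.128) → (111.165,118.826) (closed)

[2] `<polyline>` open polyline, #008000→engrave S388 F2865: (72.367,64.633) → (28.977,82.390) → (7.524,126.400) → (63.149,157.921)

[3] `<path>` cubic bezier, #008000→engrave S388 F2865: (71.046,132.492) → (79.010,125.059) → (93.220,102.170) → (107.398,74.128) → (115.264,51.238)

[4] `<circle>` circle, #008000→engrave S388 F2865: (132.546,109.530) → (114.329,153.511) → (70.348,171.728) → (26.367,153.511) → (8.150,109.530) → (26.367,65.549) → (70.348,47.332) → (114.329,65.549) → (132.546,109.530) (closed)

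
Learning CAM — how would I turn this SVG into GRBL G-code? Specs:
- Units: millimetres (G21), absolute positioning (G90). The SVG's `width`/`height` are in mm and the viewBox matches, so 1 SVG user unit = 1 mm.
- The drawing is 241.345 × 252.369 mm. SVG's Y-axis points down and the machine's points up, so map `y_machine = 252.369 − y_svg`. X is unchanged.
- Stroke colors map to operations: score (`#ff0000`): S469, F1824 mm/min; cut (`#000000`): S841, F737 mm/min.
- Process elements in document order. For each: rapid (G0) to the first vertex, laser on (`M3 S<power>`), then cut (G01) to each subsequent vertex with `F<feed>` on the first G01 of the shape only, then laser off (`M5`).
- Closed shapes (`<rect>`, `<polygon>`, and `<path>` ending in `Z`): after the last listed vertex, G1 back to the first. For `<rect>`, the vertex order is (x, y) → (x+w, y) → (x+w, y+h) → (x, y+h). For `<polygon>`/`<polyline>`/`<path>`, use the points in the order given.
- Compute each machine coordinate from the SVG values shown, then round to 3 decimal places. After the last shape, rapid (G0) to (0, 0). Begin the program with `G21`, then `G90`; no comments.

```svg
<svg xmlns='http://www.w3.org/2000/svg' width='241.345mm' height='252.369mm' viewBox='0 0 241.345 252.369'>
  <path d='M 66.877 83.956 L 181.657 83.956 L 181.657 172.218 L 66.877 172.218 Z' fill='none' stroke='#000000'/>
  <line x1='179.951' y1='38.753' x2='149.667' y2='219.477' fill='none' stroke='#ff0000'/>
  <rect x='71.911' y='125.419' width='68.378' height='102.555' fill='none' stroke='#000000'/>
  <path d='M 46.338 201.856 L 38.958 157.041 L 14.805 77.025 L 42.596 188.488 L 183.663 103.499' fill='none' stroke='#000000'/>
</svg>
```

G21
G90
G0 X66.877 Y168.413
M3 S841
G01 X181.657 Y168.413 F737
G01 X181.657 Y80.151
G01 X66.877 Y80.151
G01 X66.877 Y168.413
M5
G0 X179.951 Y213.616
M3 S469
G01 X149.667 Y32.892 F1824
M5
G0 X71.911 Y126.950
M3 S841
G01 X140.289 Y126.950 F737
G01 X140.289 Y24.395
G01 X71.911 Y24.395
G01 X71.911 Y126.950
M5
G0 X46.338 Y50.513
M3 S841
G01 X38.958 Y95.328 F737
G01 X14.805 Y175.344
G01 X42.596 Y63.881
G01 X183.663 Y148.870
M5
G0 X0.000 Y0.000

viewBox `0 0 241.345 252.369` with mm width/height → 1 unit = 1 mm. Flip: y_m = 252.369 − y_svg.

**Shape 1** — `<path>` rectangle, stroke `#000000` → cut (S841, F737). Machine vertices: (66.877,168.413) → (181.657,168.413) → (181.657,80.151) → (66.877,80.151) → (66.877,168.413). Closed: final G1 returns to the first vertex.

**Shape 2** — `<line>` line segment, stroke `#ff0000` → score (S469, F1824). Machine vertices: (179.951,213.616) → (149.667,32.892). Open path.

**Shape 3** — `<rect>` rectangle, stroke `#000000` → cut (S841, F737). Machine vertices: (71.911,126.950) → (140.289,126.950) → (140.289,24.395) → (71.911,24.395) → (71.911,126.950). Closed: final G1 returns to the first vertex.

**Shape 4** — `<path>` open polyline, stroke `#000000` → cut (S841, F737). Machine vertices: (46.338,50.513) → (38.958,95.328) → (14.805,175.344) → (42.596,63.881) → (183.663,148.870). Open path.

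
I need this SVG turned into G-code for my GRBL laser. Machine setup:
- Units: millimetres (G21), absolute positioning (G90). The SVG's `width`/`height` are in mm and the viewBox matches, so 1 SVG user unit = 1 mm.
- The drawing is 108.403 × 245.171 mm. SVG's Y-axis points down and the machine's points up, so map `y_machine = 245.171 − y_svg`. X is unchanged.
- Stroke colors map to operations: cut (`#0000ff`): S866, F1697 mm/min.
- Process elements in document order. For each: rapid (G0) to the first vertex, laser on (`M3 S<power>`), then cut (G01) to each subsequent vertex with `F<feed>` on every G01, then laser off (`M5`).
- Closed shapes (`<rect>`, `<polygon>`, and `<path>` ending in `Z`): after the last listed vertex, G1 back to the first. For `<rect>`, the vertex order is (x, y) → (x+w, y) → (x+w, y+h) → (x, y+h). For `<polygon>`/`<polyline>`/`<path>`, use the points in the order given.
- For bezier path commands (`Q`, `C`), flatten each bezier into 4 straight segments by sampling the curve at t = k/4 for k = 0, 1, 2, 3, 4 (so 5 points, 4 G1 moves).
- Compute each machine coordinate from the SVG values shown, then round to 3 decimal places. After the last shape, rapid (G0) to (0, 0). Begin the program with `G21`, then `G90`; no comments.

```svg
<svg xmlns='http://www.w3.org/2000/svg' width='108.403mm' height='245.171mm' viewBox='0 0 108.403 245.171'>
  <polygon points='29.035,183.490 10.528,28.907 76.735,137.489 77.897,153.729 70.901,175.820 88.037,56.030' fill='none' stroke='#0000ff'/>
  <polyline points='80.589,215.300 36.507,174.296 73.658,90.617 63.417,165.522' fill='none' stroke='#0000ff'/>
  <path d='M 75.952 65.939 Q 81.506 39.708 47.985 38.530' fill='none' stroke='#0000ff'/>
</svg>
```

viewBox `0 0 108.403 245.171` with mm width/height → 1 unit = 1 mm. Flip: y_m = 245.171 − y_svg.

**Shape 1** — `<polygon>` closed polygon, stroke `#0000ff` → cut (S866, F1697). Machine vertices: (29.035,61.681) → (10.528,216.264) → (76.735,107.682) → (77.897,91.442) → (70.901,69.351) → (88.037,189.141) → (29.035,61.681). Closed: final G1 returns to the first vertex.

**Shape 2** — `<polyline>` open polyline, stroke `#0000ff` → cut (S866, F1697). Machine vertices: (80.589,29.871) → (36.507,70.875) → (73.658,154.554) → (63.417,79.649). Open path.

**Shape 3** — `<path>` quadratic bezier, stroke `#0000ff` → cut (S866, F1697). Control points (SVG): P0=(75.952,65.939), P1=(81.506,39.708), P2=(47.985,38.530); sampled at t=k/4. Machine vertices: (75.952,179.232) → (76.287,190.782) → (71.737,199.200) → (62.303,204.486) → (47.985,206.641). Open path.

G21
G90
G0 X29.035 Y61.681
M3 S866
G01 X10.528 Y216.264 F1697
G01 X76.735 Y107.682 F1697
G01 X77.897 Y91.442 F1697
G01 X70.901 Y69.351 F1697
G01 X88.037 Y189.141 F1697
G01 X29.035 Y61.681 F1697
M5
G0 X80.589 Y29.871
M3 S866
G01 X36.507 Y70.875 F1697
G01 X73.658 Y154.554 F1697
G01 X63.417 Y79.649 F1697
M5
G0 X75.952 Y179.232
M3 S866
G01 X76.287 Y190.782 F1697
G01 X71.737 Y199.200 F1697
G01 X62.303 Y204.486 F1697
G01 X47.985 Y206.641 F1697
M5
G0 X0.000 Y0.000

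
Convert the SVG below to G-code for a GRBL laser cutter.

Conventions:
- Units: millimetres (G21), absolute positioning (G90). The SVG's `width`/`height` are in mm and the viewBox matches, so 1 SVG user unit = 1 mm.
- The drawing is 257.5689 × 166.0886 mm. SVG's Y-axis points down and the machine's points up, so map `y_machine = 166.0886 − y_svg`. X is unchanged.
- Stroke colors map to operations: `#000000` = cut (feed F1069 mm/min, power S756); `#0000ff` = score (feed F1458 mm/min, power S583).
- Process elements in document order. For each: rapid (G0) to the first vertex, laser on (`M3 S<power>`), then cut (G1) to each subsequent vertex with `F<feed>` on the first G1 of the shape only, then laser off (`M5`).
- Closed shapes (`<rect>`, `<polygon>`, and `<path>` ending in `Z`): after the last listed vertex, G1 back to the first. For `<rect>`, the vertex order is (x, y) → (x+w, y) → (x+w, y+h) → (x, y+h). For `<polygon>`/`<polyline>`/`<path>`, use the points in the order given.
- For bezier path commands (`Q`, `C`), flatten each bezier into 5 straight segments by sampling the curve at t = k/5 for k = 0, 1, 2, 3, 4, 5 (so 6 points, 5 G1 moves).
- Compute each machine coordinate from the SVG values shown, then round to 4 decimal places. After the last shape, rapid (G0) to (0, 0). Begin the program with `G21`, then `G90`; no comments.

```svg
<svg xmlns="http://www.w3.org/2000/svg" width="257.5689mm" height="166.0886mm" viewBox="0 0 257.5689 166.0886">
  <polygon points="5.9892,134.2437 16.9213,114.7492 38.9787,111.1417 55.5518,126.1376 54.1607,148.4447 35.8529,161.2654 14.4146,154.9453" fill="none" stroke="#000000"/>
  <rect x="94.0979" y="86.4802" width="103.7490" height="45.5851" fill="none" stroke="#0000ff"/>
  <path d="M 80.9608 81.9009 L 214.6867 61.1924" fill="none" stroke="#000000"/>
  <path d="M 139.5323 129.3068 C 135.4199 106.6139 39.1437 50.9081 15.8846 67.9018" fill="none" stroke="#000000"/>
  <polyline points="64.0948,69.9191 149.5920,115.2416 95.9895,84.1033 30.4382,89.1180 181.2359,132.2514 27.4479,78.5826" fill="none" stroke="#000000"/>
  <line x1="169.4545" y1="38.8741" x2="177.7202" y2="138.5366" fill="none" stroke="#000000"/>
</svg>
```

1 u = 1 mm; y_m = 166.0886 − y.

[1] `<polygon>` regular polygon, #000000→cut S756 F1069: (5.9892,31.8449) → (16.9213,51.3394) → (38.9787,54.9469) → (55.5518,39.9510) → (54.1607,17.6439) → (35.8529,4.8232) → (14.4146,11.1433) → (5.9892,31.8449) (closed)

[2] `<rect>` rectangle, #0000ff→score S583 F1458: (94.0979,79.6084) → (197.8469,79.6084) → (197.8469,34.0233) → (94.0979,34.0233) → (94.0979,79.6084) (closed)

[3] `<path>` line segment, #000000→cut S756 F1069: (80.9608,84.1877) → (214.6867,104.8962)

[4] `<path>` cubic bezier, #000000→cut S756 F1069: (139.5323,36.7818) → (127.3267,53.5134) → (100.9304,73.0939) → (68.2722,90.4491) → (37.2807,100.5048) → (15.8846,98.1868)

[5] `<polyline>` open polyline, #000000→cut S756 F1069: (64.0948,96.1695) → (149.5920,50.8470) → (95.9895,81.9853) → (30.4382,76.9706) → (181.2359,33.8372) → (27.4479,87.5060)

[6] `<line>` line segment, #000000→cut S756 F1069: (169.4545,127.2145) → (177.7202,27.5520)

G21
G90
G0 X5.9892 Y31.8449
M3 S756
G1 X16.9213 Y51.3394 F1069
G1 X38.9787 Y54.9469
G1 X55.5518 Y39.9510
G1 X54.1607 Y17.6439
G1 X35.8529 Y4.8232
G1 X14.4146 Y11.1433
G1 X5.9892 Y31.8449
M5
G0 X94.0979 Y79.6084
M3 S583
G1 X197.8469 Y79.6084 F1458
G1 X197.8469 Y34.0233
G1 X94.0979 Y34.0233
G1 X94.0979 Y79.6084
M5
G0 X80.9608 Y84.1877
M3 S756
G1 X214.6867 Y104.8962 F1069
M5
G0 X139.5323 Y36.7818
M3 S756
G1 X127.3267 Y53.5134 F1069
G1 X100.9304 Y73.0939
G1 X68.2722 Y90.4491
G1 X37.2807 Y100.5048
G1 X15.8846 Y98.1868
M5
G0 X64.0948 Y96.1695
M3 S756
G1 X149.5920 Y50.8470 F1069
G1 X95.9895 Y81.9853
G1 X30.4382 Y76.9706
G1 X181.2359 Y33.8372
G1 X27.4479 Y87.5060
M5
G0 X169.4545 Y127.2145
M3 S756
G1 X177.7202 Y27.5520 F1069
M5
G0 X0.0000 Y0.0000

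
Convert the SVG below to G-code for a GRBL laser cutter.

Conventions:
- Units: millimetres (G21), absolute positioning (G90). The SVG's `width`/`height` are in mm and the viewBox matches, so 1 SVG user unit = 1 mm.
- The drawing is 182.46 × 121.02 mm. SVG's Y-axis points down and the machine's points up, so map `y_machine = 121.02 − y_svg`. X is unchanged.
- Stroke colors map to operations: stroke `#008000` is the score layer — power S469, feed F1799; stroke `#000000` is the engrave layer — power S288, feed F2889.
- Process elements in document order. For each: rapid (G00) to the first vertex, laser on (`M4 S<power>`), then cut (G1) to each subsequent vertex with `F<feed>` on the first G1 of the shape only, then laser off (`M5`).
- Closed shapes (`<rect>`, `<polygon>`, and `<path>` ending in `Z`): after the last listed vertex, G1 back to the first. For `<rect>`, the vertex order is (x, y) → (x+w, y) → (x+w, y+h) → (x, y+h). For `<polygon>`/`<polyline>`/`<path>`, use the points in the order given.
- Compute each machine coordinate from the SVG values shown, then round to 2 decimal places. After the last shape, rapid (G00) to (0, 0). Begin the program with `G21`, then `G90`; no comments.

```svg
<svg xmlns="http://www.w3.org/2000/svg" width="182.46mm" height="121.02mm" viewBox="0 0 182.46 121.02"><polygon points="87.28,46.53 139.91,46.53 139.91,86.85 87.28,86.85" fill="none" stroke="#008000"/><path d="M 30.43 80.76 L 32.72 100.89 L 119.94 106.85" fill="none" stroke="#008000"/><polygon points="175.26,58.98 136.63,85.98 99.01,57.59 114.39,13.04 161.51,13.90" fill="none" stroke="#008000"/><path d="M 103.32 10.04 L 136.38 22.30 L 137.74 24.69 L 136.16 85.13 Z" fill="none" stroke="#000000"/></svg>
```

1 u = 1 mm; y_m = 121.02 − y.

[1] `<polygon>` rectangle, #008000→score S469 F1799: (87.28,74.49) → (139.91,74.49) → (139.91,34.17) → (87.28,34.17) → (87.28,74.49) (closed)

[2] `<path>` open polyline, #008000→score S469 F1799: (30.43,40.26) → (32.72,20.13) → (119.94,14.17)

[3] `<polygon>` regular polygon, #008000→score S469 F1799: (175.26,62.04) → (136.63,35.04) → (99.01,63.43) → (114.39,107.98) → (161.51,107.12) → (175.26,62.04) (closed)

[4] `<path>` closed polygon, #000000→engrave S288 F2889: (103.32,110.98) → (136.38,98.72) → (137.74,96.33) → (136.16,35.89) → (103.32,110.98) (closed)

G21
G90
G00 X87.28 Y74.49
M4 S469
G1 X139.91 Y74.49 F1799
G1 X139.91 Y34.17
G1 X87.28 Y34.17
G1 X87.28 Y74.49
M5
G00 X30.43 Y40.26
M4 S469
G1 X32.72 Y20.13 F1799
G1 X119.94 Y14.17
M5
G00 X175.26 Y62.04
M4 S469
G1 X136.63 Y35.04 F1799
G1 X99.01 Y63.43
G1 X114.39 Y107.98
G1 X161.51 Y107.12
G1 X175.26 Y62.04
M5
G00 X103.32 Y110.98
M4 S288
G1 X136.38 Y98.72 F2889
G1 X137.74 Y96.33
G1 X136.16 Y35.89
G1 X103.32 Y110.98
M5
G00 X0.00 Y0.00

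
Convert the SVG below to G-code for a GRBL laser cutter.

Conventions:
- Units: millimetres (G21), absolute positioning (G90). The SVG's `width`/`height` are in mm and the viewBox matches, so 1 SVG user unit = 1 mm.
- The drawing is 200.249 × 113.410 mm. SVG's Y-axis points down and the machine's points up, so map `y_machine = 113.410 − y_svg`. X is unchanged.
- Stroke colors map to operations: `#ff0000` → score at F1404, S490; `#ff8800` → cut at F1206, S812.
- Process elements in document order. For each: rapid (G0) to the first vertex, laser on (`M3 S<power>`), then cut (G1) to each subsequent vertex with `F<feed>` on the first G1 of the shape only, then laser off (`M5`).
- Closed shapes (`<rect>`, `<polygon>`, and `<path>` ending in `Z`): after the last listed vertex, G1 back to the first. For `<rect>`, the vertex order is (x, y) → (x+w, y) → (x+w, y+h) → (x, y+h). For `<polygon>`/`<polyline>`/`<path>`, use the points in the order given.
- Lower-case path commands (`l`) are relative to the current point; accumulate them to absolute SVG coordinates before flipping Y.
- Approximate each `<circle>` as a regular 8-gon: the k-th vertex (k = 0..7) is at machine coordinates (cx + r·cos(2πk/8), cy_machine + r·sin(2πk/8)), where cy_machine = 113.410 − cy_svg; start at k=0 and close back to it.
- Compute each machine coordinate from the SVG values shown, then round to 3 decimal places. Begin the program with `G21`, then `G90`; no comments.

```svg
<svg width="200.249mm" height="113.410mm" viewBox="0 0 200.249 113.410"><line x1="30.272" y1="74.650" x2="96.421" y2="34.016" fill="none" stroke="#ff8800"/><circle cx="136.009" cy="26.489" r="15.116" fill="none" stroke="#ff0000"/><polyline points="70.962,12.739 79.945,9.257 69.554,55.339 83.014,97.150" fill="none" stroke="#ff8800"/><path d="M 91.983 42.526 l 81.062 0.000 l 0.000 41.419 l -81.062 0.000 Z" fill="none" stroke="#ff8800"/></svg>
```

G21
G90
G0 X30.272 Y38.760
M3 S812
G1 X96.421 Y79.394 F1206
M5
G0 X151.125 Y86.921
M3 S490
G1 X146.698 Y97.610 F1404
G1 X136.009 Y102.037
G1 X125.320 Y97.610
G1 X120.893 Y86.921
G1 X125.320 Y76.232
G1 X136.009 Y71.805
G1 X146.698 Y76.232
G1 X151.125 Y86.921
M5
G0 X70.962 Y100.671
M3 S812
G1 X79.945 Y104.153 F1206
G1 X69.554 Y58.071
G1 X83.014 Y16.260
M5
G0 X91.983 Y70.884
M3 S812
G1 X173.045 Y70.884 F1206
G1 X173.045 Y29.465
G1 X91.983 Y29.465
G1 X91.983 Y70.884
M5

Since the viewBox matches the mm dimensions, user units are millimetres directly. The only transform is the Y-flip y_m = 113.410 − y_svg.

Shape 1 is a line segment drawn with `<line>`. Its stroke #ff8800 means cut at S812, F1206. After flipping Y the toolpath is (30.272,38.760) → (96.421,79.394).

Shape 2 is a circle drawn with `<circle>`. Its stroke #ff0000 means score at S490, F1404. After flipping Y the toolpath is (151.125,86.921) → (146.698,97.610) → (136.009,102.037) → (125.320,97.610) → (120.893,86.921) → (125.320,76.232) → (136.009,71.805) → (146.698,76.232) → (151.125,86.921), returning to the start.

Shape 3 is a open polyline drawn with `<polyline>`. Its stroke #ff8800 means cut at S812, F1206. After flipping Y the toolpath is (70.962,100.671) → (79.945,104.153) → (69.554,58.071) → (83.014,16.260).

Shape 4 is a rectangle drawn with `<path>`. Its stroke #ff8800 means cut at S812, F1206. After flipping Y the toolpath is (91.983,70.884) → (173.045,70.884) → (173.045,29.465) → (91.983,29.465) → (91.983,70.884), returning to the start.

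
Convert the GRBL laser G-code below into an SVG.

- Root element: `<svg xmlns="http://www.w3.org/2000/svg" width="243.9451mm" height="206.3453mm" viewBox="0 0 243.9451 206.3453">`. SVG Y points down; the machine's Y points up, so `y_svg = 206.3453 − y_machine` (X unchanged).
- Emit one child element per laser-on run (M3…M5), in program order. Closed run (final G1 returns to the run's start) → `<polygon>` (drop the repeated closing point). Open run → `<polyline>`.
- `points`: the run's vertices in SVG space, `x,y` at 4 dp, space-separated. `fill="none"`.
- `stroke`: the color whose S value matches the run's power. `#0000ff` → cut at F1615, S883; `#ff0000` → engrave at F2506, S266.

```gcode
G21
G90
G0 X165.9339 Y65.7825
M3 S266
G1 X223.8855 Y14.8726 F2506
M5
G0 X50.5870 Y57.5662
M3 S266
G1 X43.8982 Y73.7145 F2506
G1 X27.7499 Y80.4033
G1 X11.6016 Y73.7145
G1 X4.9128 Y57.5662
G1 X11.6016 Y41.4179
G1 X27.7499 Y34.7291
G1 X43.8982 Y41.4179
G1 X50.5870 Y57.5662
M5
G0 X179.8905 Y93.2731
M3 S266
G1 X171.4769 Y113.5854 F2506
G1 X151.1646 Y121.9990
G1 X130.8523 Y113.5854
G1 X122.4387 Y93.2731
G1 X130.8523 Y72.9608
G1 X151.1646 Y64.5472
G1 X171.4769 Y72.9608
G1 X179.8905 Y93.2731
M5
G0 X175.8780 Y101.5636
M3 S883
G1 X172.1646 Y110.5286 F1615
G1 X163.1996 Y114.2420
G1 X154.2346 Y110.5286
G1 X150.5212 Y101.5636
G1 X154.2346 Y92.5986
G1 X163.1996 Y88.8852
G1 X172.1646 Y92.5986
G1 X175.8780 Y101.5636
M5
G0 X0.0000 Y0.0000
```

<svg xmlns="http://www.w3.org/2000/svg" width="243.9451mm" height="206.3453mm" viewBox="0 0 243.9451 206.3453">
  <polyline points="165.9339,140.5628 223.8855,191.4727" fill="none" stroke="#ff0000"/>
  <polygon points="50.5870,148.7791 43.8982,132.6308 27.7499,125.9420 11.6016,132.6308 4.9128,148.7791 11.6016,164.9274 27.7499,171.6162 43.8982,164.9274" fill="none" stroke="#ff0000"/>
  <polygon points="179.8905,113.0722 171.4769,92.7599 151.1646,84.3463 130.8523,92.7599 122.4387,113.0722 130.8523,133.3845 151.1646,141.7981 171.4769,133.3845" fill="none" stroke="#ff0000"/>
  <polygon points="175.8780,104.7817 172.1646,95.8167 163.1996,92.1033 154.2346,95.8167 150.5212,104.7817 154.2346,113.7467 163.1996,117.4601 172.1646,113.7467" fill="none" stroke="#0000ff"/>
</svg>

Each laser-on run becomes one SVG element. Flip Y back into SVG space with y_svg = 206.3453 − y_machine.

Run 1: power S266 maps to stroke `#ff0000` (engrave). The run is open, so emit a `<polyline>` with points (Y-flipped): 165.9339,140.5628 223.8855,191.4727.

Run 2: the run's S266 means `#ff0000` (engrave). The run returns to its start, so emit a `<polygon>` with points (Y-flipped): 50.5870,148.7791 43.8982,132.6308 27.7499,125.9420 11.6016,132.6308 4.9128,148.7791 11.6016,164.9274 27.7499,171.6162 43.8982,164.9274.

Run 3: S266 ⇒ engrave layer `#ff0000`. The run returns to its start, so emit a `<polygon>` with points (Y-flipped): 179.8905,113.0722 171.4769,92.7599 151.1646,84.3463 130.8523,92.7599 122.4387,113.0722 130.8523,133.3845 151.1646,141.7981 171.4769,133.3845.

Run 4: S883 ⇒ cut layer `#0000ff`. The run returns to its start, so emit a `<polygon>` with points (Y-flipped): 175.8780,104.7817 172.1646,95.8167 163.1996,92.1033 154.2346,95.8167 150.5212,104.7817 154.2346,113.7467 163.1996,117.4601 172.1646,113.7467.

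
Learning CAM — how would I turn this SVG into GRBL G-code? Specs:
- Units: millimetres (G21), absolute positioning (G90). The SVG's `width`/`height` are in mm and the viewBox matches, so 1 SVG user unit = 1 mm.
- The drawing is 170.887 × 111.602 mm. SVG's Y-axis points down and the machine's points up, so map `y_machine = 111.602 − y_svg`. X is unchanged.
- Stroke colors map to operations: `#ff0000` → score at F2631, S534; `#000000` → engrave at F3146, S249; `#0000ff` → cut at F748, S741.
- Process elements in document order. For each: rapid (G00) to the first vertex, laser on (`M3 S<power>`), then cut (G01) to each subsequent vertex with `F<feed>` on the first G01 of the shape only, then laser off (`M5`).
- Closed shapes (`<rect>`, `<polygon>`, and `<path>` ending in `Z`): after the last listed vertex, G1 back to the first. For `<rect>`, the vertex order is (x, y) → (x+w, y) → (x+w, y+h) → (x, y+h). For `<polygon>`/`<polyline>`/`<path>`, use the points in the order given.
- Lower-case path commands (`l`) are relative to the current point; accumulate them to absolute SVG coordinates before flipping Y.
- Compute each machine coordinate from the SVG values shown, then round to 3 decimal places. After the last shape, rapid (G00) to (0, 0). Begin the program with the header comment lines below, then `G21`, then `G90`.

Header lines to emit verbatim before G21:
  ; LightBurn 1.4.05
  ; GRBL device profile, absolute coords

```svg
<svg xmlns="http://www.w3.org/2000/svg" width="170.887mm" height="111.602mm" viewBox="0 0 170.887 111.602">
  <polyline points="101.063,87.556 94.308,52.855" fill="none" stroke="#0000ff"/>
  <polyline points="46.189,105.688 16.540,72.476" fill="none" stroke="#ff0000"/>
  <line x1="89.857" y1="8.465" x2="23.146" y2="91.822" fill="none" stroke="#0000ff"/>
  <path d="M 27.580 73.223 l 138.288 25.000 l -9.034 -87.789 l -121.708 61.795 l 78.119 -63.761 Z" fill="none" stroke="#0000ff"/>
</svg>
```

viewBox `0 0 170.887 111.602` with mm width/height → 1 unit = 1 mm. Flip: y_m = 111.602 − y_svg.

**Shape 1** — `<polyline>` line segment, stroke `#0000ff` → cut (S741, F748). Machine vertices: (101.063,24.046) → (94.308,58.747). Open path.

**Shape 2** — `<polyline>` line segment, stroke `#ff0000` → score (S534, F2631). Machine vertices: (46.189,5.914) → (16.540,39.126). Open path.

**Shape 3** — `<line>` line segment, stroke `#0000ff` → cut (S741, F748). Machine vertices: (89.857,103.137) → (23.146,19.780). Open path.

**Shape 4** — `<path>` closed polygon, stroke `#0000ff` → cut (S741, F748). Machine vertices: (27.580,38.379) → (165.868,13.379) → (156.834,101.168) → (35.126,39.373) → (113.245,103.134) → (27.580,38.379). Closed: final G1 returns to the first vertex.

; LightBurn 1.4.05
; GRBL device profile, absolute coords
G21
G90
G00 X101.063 Y24.046
M3 S741
G01 X94.308 Y58.747 F748
M5
G00 X46.189 Y5.914
M3 S534
G01 X16.540 Y39.126 F2631
M5
G00 X89.857 Y103.137
M3 S741
G01 X23.146 Y19.780 F748
M5
G00 X27.580 Y38.379
M3 S741
G01 X165.868 Y13.379 F748
G01 X156.834 Y101.168
G01 X35.126 Y39.373
G01 X113.245 Y103.134
G01 X27.580 Y38.379
M5
G00 X0.000 Y0.000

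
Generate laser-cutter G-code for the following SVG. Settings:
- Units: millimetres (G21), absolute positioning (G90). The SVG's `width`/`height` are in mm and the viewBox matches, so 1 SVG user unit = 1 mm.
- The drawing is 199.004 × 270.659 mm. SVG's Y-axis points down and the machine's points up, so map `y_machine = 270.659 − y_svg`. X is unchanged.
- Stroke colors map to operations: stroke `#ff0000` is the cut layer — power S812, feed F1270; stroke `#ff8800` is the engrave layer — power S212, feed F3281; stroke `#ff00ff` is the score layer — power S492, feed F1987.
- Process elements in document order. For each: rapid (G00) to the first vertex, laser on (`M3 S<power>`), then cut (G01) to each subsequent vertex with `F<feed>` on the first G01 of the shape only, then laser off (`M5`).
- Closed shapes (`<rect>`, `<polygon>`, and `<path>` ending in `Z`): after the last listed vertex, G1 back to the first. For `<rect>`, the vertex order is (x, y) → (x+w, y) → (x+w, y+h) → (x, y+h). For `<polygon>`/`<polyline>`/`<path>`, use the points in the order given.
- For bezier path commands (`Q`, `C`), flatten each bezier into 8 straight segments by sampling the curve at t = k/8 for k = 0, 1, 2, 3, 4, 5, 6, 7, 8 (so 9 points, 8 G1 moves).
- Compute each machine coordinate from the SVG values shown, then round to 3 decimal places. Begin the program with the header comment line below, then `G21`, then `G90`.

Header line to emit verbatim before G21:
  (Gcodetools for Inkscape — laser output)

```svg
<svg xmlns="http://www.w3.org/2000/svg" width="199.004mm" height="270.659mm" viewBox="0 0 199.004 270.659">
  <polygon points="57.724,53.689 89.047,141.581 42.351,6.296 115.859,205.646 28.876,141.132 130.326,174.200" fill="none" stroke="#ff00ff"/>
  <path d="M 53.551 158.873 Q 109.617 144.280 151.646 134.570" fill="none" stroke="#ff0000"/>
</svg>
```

(Gcodetools for Inkscape — laser output)
G21
G90
G00 X57.724 Y216.970
M3 S492
G01 X89.047 Y129.078 F1987
G01 X42.351 Y264.363
G01 X115.859 Y65.013
G01 X28.876 Y129.527
G01 X130.326 Y96.459
G01 X57.724 Y216.970
M5
G00 X53.551 Y111.786
M3 S812
G01 X67.348 Y115.358 F1270
G01 X80.707 Y118.777
G01 X93.627 Y122.044
G01 X106.108 Y125.158
G01 X118.150 Y128.120
G01 X129.754 Y130.929
G01 X140.919 Y133.585
G01 X151.646 Y136.089
M5

Since the viewBox matches the mm dimensions, user units are millimetres directly. The only transform is the Y-flip y_m = 270.659 − y_svg.

Shape 1 is a closed polygon drawn with `<polygon>`. Its stroke #ff00ff means score at S492, F1987. After flipping Y the toolpath is (57.724,216.970) → (89.047,129.078) → (42.351,264.363) → (115.859,65.013) → (28.876,129.527) → (130.326,96.459) → (57.724,216.970), returning to the start.

Shape 2 is a quadratic bezier drawn with `<path>`. Its stroke #ff0000 means cut at S812, F1270. After flipping Y the toolpath is (53.551,111.786) → (67.348,115.358) → (80.707,118.777) → (93.627,122.044) → (106.108,125.158) → (118.150,128.120) → (129.754,130.929) → (140.919,133.585) → (151.646,136.089).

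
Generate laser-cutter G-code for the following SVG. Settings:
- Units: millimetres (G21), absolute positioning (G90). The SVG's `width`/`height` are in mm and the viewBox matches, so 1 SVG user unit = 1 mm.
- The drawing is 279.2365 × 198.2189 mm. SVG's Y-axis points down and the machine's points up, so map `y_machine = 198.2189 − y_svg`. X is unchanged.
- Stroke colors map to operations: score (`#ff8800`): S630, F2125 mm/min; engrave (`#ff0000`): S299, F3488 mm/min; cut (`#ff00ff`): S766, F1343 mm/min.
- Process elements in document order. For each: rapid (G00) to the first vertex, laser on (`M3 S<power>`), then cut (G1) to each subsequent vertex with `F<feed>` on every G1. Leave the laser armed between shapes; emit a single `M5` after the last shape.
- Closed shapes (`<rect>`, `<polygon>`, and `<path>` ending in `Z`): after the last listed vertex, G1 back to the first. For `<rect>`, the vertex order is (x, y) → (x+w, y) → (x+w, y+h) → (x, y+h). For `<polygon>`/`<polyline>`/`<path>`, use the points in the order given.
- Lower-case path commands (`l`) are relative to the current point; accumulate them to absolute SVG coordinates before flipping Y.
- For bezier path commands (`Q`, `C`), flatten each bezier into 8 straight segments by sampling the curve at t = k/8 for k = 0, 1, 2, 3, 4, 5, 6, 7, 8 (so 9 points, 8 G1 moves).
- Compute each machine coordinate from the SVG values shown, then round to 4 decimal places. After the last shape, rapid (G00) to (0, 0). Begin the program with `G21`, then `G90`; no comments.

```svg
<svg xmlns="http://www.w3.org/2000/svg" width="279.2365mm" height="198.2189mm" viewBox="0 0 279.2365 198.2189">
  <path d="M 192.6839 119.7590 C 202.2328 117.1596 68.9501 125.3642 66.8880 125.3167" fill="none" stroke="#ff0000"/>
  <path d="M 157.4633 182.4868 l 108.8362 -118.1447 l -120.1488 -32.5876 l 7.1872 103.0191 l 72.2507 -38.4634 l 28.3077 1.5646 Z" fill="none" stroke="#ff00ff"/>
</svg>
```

viewBox `0 0 279.2365 198.2189` with mm width/height → 1 unit = 1 mm. Flip: y_m = 198.2189 − y_svg.

**Shape 1** — `<path>` cubic bezier, stroke `#ff0000` → engrave (S299, F3488). Control points (SVG): P0=(192.6839,119.7590), P1=(202.2328,117.1596), P2=(68.9501,125.3642), P3=(66.8880,125.3167); sampled at t=k/8. Machine vertices: (192.6839,78.4599) → (190.1048,78.9655) → (177.3467,78.6815) → (157.6213,77.8312) → (134.1401,76.6380) → (110.1146,75.3252) → (88.7564,74.1161) → (73.2770,73.2340) → (66.8880,72.9022). Open path.

**Shape 2** — `<path>` closed polygon, stroke `#ff00ff` → cut (S766, F1343). Machine vertices: (157.4633,15.7321) → (266.2995,133.8768) → (146.1507,166.4644) → (153.3379,63.4453) → (225.5886,101.9087) → (253.8963,100.3441) → (157.4633,15.7321). Closed: final G1 returns to the first vertex.

G21
G90
G00 X192.6839 Y78.4599
M3 S299
G1 X190.1048 Y78.9655 F3488
G1 X177.3467 Y78.6815 F3488
G1 X157.6213 Y77.8312 F3488
G1 X134.1401 Y76.6380 F3488
G1 X110.1146 Y75.3252 F3488
G1 X88.7564 Y74.1161 F3488
G1 X73.2770 Y73.2340 F3488
G1 X66.8880 Y72.9022 F3488
G00 X157.4633 Y15.7321
M3 S766
G1 X266.2995 Y133.8768 F1343
G1 X146.1507 Y166.4644 F1343
G1 X153.3379 Y63.4453 F1343
G1 X225.5886 Y101.9087 F1343
G1 X253.8963 Y100.3441 F1343
G1 X157.4633 Y15.7321 F1343
M5
G00 X0.0000 Y0.0000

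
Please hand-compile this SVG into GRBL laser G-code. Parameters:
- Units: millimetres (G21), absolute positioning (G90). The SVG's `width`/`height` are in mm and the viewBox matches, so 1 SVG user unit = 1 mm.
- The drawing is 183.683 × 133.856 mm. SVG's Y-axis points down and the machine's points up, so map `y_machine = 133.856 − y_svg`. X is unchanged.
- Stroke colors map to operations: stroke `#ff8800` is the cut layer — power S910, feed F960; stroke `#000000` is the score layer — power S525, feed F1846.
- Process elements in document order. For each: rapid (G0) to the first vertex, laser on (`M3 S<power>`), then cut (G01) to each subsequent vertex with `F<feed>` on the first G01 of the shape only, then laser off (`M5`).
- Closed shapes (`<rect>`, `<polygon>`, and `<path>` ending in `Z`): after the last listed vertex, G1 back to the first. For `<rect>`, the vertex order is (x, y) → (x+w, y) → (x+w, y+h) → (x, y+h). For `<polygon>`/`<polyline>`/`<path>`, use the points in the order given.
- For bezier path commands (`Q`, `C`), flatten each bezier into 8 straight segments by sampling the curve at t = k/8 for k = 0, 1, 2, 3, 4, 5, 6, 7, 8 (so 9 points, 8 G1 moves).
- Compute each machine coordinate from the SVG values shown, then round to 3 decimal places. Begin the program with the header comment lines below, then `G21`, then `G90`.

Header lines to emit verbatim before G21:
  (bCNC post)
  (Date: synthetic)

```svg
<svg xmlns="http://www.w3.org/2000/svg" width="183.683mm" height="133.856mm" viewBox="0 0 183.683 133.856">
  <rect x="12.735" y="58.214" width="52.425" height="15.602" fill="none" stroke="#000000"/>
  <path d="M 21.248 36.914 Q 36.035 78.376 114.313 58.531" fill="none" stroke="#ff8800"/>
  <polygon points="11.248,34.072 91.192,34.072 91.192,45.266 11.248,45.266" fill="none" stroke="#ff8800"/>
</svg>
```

(bCNC post)
(Date: synthetic)
G21
G90
G0 X12.735 Y75.642
M3 S525
G01 X65.160 Y75.642 F1846
G01 X65.160 Y60.040
G01 X12.735 Y60.040
G01 X12.735 Y75.642
M5
G0 X21.248 Y96.942
M3 S910
G01 X25.937 Y87.534 F960
G01 X32.610 Y80.043
G01 X41.267 Y74.467
G01 X51.908 Y70.807
G01 X64.533 Y69.063
G01 X79.142 Y69.234
G01 X95.736 Y71.322
G01 X114.313 Y75.325
M5
G0 X11.248 Y99.784
M3 S910
G01 X91.192 Y99.784 F960
G01 X91.192 Y88.590
G01 X11.248 Y88.590
G01 X11.248 Y99.784
M5

viewBox `0 0 183.683 133.856` with mm width/height → 1 unit = 1 mm. Flip: y_m = 133.856 − y_svg.

**Shape 1** — `<rect>` rectangle, stroke `#000000` → score (S525, F1846). Machine vertices: (12.735,75.642) → (65.160,75.642) → (65.160,60.040) → (12.735,60.040) → (12.735,75.642). Closed: final G1 returns to the first vertex.

**Shape 2** — `<path>` quadratic bezier, stroke `#ff8800` → cut (S910, F960). Control points (SVG): P0=(21.248,36.914), P1=(36.035,78.376), P2=(114.313,58.531); sampled at t=k/8. Machine vertices: (21.248,96.942) → (25.937,87.534) → (32.610,80.043) → (41.267,74.467) → (51.908,70.807) → (64.533,69.063) → (79.142,69.234) → (95.736,71.322) → (114.313,75.325). Open path.

**Shape 3** — `<polygon>` rectangle, stroke `#ff8800` → cut (S910, F960). Machine vertices: (11.248,99.784) → (91.192,99.784) → (91.192,88.590) → (11.248,88.590) → (11.248,99.784). Closed: final G1 returns to the first vertex.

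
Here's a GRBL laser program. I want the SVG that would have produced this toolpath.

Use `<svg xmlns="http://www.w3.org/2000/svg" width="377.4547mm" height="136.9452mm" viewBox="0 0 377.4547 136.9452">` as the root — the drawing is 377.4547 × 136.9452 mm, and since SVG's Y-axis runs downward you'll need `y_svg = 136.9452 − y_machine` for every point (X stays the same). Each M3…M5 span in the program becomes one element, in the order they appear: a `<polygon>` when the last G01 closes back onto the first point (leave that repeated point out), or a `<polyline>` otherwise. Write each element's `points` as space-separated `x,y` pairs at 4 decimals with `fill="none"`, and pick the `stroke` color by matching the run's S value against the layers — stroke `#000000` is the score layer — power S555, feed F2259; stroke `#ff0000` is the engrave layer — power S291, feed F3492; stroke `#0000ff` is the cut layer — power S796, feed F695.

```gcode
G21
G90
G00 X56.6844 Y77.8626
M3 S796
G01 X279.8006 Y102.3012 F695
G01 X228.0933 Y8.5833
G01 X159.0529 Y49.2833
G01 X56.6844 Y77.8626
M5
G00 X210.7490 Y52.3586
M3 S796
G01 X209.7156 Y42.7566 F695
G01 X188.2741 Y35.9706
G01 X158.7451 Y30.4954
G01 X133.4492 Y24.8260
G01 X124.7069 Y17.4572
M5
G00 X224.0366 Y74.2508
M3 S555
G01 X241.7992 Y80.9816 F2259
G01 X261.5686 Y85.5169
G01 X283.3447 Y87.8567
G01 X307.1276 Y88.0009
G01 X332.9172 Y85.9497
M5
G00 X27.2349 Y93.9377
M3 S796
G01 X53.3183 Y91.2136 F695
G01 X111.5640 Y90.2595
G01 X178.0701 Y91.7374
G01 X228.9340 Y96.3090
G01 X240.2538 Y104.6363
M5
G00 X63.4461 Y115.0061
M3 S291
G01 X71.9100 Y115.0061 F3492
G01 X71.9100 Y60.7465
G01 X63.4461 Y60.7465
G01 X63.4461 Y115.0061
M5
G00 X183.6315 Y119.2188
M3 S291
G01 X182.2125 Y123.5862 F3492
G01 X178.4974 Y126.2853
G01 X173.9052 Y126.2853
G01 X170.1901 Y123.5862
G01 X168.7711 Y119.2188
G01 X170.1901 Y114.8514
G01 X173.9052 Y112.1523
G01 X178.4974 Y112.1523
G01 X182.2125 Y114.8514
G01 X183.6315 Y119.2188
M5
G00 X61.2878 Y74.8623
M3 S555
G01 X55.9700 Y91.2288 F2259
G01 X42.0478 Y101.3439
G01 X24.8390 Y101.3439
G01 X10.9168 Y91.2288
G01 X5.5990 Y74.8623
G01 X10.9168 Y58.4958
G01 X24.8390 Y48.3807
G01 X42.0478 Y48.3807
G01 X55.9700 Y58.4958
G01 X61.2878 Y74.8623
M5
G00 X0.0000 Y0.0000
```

Each laser-on run becomes one SVG element. Flip Y back into SVG space with y_svg = 136.9452 − y_machine.

Run 1: power S796 maps to stroke `#0000ff` (cut). The run returns to its start, so emit a `<polygon>` with points (Y-flipped): 56.6844,59.0826 279.8006,34.6440 228.0933,128.3619 159.0529,87.6619.

Run 2: the run's S796 means `#0000ff` (cut). The run is open, so emit a `<polyline>` with points (Y-flipped): 210.7490,84.5866 209.7156,94.1886 188.2741,100.9746 158.7451,106.4498 133.4492,112.1192 124.7069,119.4880.

Run 3: power S555 maps to stroke `#000000` (score). The run is open, so emit a `<polyline>` with points (Y-flipped): 224.0366,62.6944 241.7992,55.9636 261.5686,51.4283 283.3447,49.0885 307.1276,48.9443 332.9172,50.9955.

Run 4: power S796 maps to stroke `#0000ff` (cut). The run is open, so emit a `<polyline>` with points (Y-flipped): 27.2349,43.0075 53.3183,45.7316 111.5640,46.6857 178.0701,45.2078 228.9340,40.6362 240.2538,32.3089.

Run 5: S291 ⇒ engrave layer `#ff0000`. The run returns to its start, so emit a `<polygon>` with points (Y-flipped): 63.4461,21.9391 71.9100,21.9391 71.9100,76.1987 63.4461,76.1987.

Run 6: power S291 maps to stroke `#ff0000` (engrave). The run returns to its start, so emit a `<polygon>` with points (Y-flipped): 183.6315,17.7264 182.2125,13.3590 178.4974,10.6599 173.9052,10.6599 170.1901,13.3590 168.7711,17.7264 170.1901,22.0938 173.9052,24.7929 178.4974,24.7929 182.2125,22.0938.

Run 7: S555 ⇒ score layer `#000000`. The run returns to its start, so emit a `<polygon>` with points (Y-flipped): 61.2878,62.0829 55.9700,45.7164 42.0478,35.6013 24.8390,35.6013 10.9168,45.7164 5.5990,62.0829 10.9168,78.4494 24.8390,88.5645 42.0478,88.5645 55.9700,78.4494.

<svg xmlns="http://www.w3.org/2000/svg" width="377.4547mm" height="136.9452mm" viewBox="0 0 377.4547 136.9452">
  <polygon points="56.6844,59.0826 279.8006,34.6440 228.0933,128.3619 159.0529,87.6619" fill="none" stroke="#0000ff"/>
  <polyline points="210.7490,84.5866 209.7156,94.1886 188.2741,100.9746 158.7451,106.4498 133.4492,112.1192 124.7069,119.4880" fill="none" stroke="#0000ff"/>
  <polyline points="224.0366,62.6944 241.7992,55.9636 261.5686,51.4283 283.3447,49.0885 307.1276,48.9443 332.9172,50.9955" fill="none" stroke="#000000"/>
  <polyline points="27.2349,43.0075 53.3183,45.7316 111.5640,46.6857 178.0701,45.2078 228.9340,40.6362 240.2538,32.3089" fill="none" stroke="#0000ff"/>
  <polygon points="63.4461,21.9391 71.9100,21.9391 71.9100,76.1987 63.4461,76.1987" fill="none" stroke="#ff0000"/>
  <polygon points="183.6315,17.7264 182.2125,13.3590 178.4974,10.6599 173.9052,10.6599 170.1901,13.3590 168.7711,17.7264 170.1901,22.0938 173.9052,24.7929 178.4974,24.7929 182.2125,22.0938" fill="none" stroke="#ff0000"/>
  <polygon points="61.2878,62.0829 55.9700,45.7164 42.0478,35.6013 24.8390,35.6013 10.9168,45.7164 5.5990,62.0829 10.9168,78.4494 24.8390,88.5645 42.0478,88.5645 55.9700,78.4494" fill="none" stroke="#000000"/>
</svg>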